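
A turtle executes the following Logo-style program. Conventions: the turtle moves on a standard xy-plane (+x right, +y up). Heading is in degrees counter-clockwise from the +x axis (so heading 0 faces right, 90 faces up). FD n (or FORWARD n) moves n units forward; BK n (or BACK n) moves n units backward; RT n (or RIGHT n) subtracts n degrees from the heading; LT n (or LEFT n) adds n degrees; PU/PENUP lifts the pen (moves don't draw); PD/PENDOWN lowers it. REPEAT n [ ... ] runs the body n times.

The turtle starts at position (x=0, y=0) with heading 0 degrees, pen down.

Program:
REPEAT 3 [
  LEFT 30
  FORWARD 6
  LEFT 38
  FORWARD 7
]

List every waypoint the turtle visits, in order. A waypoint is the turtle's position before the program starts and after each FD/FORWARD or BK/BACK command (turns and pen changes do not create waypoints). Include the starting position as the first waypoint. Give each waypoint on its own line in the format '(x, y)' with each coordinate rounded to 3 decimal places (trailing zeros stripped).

Executing turtle program step by step:
Start: pos=(0,0), heading=0, pen down
REPEAT 3 [
  -- iteration 1/3 --
  LT 30: heading 0 -> 30
  FD 6: (0,0) -> (5.196,3) [heading=30, draw]
  LT 38: heading 30 -> 68
  FD 7: (5.196,3) -> (7.818,9.49) [heading=68, draw]
  -- iteration 2/3 --
  LT 30: heading 68 -> 98
  FD 6: (7.818,9.49) -> (6.983,15.432) [heading=98, draw]
  LT 38: heading 98 -> 136
  FD 7: (6.983,15.432) -> (1.948,20.295) [heading=136, draw]
  -- iteration 3/3 --
  LT 30: heading 136 -> 166
  FD 6: (1.948,20.295) -> (-3.874,21.746) [heading=166, draw]
  LT 38: heading 166 -> 204
  FD 7: (-3.874,21.746) -> (-10.269,18.899) [heading=204, draw]
]
Final: pos=(-10.269,18.899), heading=204, 6 segment(s) drawn
Waypoints (7 total):
(0, 0)
(5.196, 3)
(7.818, 9.49)
(6.983, 15.432)
(1.948, 20.295)
(-3.874, 21.746)
(-10.269, 18.899)

Answer: (0, 0)
(5.196, 3)
(7.818, 9.49)
(6.983, 15.432)
(1.948, 20.295)
(-3.874, 21.746)
(-10.269, 18.899)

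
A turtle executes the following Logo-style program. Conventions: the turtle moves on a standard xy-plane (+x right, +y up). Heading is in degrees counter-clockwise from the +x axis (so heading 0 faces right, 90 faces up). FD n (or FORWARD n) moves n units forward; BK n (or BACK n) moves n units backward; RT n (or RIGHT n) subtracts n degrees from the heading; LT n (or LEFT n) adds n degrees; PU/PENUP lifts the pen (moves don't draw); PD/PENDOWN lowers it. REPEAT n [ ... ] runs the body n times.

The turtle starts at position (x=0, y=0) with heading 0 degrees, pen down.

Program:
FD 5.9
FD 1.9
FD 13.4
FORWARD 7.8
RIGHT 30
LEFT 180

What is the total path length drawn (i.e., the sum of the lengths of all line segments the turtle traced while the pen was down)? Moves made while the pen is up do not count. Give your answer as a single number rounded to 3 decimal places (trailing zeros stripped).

Answer: 29

Derivation:
Executing turtle program step by step:
Start: pos=(0,0), heading=0, pen down
FD 5.9: (0,0) -> (5.9,0) [heading=0, draw]
FD 1.9: (5.9,0) -> (7.8,0) [heading=0, draw]
FD 13.4: (7.8,0) -> (21.2,0) [heading=0, draw]
FD 7.8: (21.2,0) -> (29,0) [heading=0, draw]
RT 30: heading 0 -> 330
LT 180: heading 330 -> 150
Final: pos=(29,0), heading=150, 4 segment(s) drawn

Segment lengths:
  seg 1: (0,0) -> (5.9,0), length = 5.9
  seg 2: (5.9,0) -> (7.8,0), length = 1.9
  seg 3: (7.8,0) -> (21.2,0), length = 13.4
  seg 4: (21.2,0) -> (29,0), length = 7.8
Total = 29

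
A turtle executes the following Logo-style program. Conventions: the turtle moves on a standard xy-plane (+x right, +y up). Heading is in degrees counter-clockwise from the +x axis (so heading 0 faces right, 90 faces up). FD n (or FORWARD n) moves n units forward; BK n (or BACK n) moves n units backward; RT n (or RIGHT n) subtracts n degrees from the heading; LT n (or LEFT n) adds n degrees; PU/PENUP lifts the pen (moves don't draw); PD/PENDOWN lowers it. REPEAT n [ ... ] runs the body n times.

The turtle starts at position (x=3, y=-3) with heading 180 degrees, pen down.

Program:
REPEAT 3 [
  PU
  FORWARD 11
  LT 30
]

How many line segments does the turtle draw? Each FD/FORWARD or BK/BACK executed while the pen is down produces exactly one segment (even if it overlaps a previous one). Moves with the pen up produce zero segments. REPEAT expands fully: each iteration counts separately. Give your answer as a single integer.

Executing turtle program step by step:
Start: pos=(3,-3), heading=180, pen down
REPEAT 3 [
  -- iteration 1/3 --
  PU: pen up
  FD 11: (3,-3) -> (-8,-3) [heading=180, move]
  LT 30: heading 180 -> 210
  -- iteration 2/3 --
  PU: pen up
  FD 11: (-8,-3) -> (-17.526,-8.5) [heading=210, move]
  LT 30: heading 210 -> 240
  -- iteration 3/3 --
  PU: pen up
  FD 11: (-17.526,-8.5) -> (-23.026,-18.026) [heading=240, move]
  LT 30: heading 240 -> 270
]
Final: pos=(-23.026,-18.026), heading=270, 0 segment(s) drawn
Segments drawn: 0

Answer: 0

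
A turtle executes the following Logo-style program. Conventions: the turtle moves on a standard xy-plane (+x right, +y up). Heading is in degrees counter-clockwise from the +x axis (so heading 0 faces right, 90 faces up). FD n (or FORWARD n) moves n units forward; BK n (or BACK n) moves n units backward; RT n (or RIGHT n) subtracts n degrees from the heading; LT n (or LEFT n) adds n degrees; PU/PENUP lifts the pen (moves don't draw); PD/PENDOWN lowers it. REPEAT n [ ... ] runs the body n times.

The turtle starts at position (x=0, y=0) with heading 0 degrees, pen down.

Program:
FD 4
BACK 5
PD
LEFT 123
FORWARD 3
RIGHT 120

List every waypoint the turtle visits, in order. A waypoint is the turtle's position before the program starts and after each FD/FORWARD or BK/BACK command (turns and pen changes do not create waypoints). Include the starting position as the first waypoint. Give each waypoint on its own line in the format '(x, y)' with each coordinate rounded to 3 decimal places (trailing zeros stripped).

Executing turtle program step by step:
Start: pos=(0,0), heading=0, pen down
FD 4: (0,0) -> (4,0) [heading=0, draw]
BK 5: (4,0) -> (-1,0) [heading=0, draw]
PD: pen down
LT 123: heading 0 -> 123
FD 3: (-1,0) -> (-2.634,2.516) [heading=123, draw]
RT 120: heading 123 -> 3
Final: pos=(-2.634,2.516), heading=3, 3 segment(s) drawn
Waypoints (4 total):
(0, 0)
(4, 0)
(-1, 0)
(-2.634, 2.516)

Answer: (0, 0)
(4, 0)
(-1, 0)
(-2.634, 2.516)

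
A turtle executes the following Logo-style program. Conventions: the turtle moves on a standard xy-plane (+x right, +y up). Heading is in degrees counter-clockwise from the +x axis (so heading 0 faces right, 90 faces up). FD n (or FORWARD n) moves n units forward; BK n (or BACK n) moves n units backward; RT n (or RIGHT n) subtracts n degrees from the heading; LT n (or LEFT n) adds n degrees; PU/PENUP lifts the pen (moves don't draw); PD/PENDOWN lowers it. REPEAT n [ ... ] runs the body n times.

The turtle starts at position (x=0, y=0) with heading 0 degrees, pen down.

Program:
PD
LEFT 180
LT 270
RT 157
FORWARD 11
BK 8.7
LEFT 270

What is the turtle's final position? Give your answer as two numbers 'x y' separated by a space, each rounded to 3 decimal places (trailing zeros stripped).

Answer: 0.899 -2.117

Derivation:
Executing turtle program step by step:
Start: pos=(0,0), heading=0, pen down
PD: pen down
LT 180: heading 0 -> 180
LT 270: heading 180 -> 90
RT 157: heading 90 -> 293
FD 11: (0,0) -> (4.298,-10.126) [heading=293, draw]
BK 8.7: (4.298,-10.126) -> (0.899,-2.117) [heading=293, draw]
LT 270: heading 293 -> 203
Final: pos=(0.899,-2.117), heading=203, 2 segment(s) drawn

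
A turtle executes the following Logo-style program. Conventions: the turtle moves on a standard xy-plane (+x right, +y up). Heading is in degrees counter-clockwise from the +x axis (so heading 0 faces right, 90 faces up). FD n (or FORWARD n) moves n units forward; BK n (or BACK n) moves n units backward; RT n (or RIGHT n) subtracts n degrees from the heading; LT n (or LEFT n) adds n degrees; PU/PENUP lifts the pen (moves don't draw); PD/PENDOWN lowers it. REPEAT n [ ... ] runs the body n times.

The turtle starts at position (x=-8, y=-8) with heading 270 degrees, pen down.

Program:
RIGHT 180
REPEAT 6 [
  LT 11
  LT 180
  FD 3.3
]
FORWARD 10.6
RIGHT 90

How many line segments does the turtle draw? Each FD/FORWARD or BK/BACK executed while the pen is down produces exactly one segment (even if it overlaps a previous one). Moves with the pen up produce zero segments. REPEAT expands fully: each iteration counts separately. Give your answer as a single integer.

Executing turtle program step by step:
Start: pos=(-8,-8), heading=270, pen down
RT 180: heading 270 -> 90
REPEAT 6 [
  -- iteration 1/6 --
  LT 11: heading 90 -> 101
  LT 180: heading 101 -> 281
  FD 3.3: (-8,-8) -> (-7.37,-11.239) [heading=281, draw]
  -- iteration 2/6 --
  LT 11: heading 281 -> 292
  LT 180: heading 292 -> 112
  FD 3.3: (-7.37,-11.239) -> (-8.607,-8.18) [heading=112, draw]
  -- iteration 3/6 --
  LT 11: heading 112 -> 123
  LT 180: heading 123 -> 303
  FD 3.3: (-8.607,-8.18) -> (-6.809,-10.947) [heading=303, draw]
  -- iteration 4/6 --
  LT 11: heading 303 -> 314
  LT 180: heading 314 -> 134
  FD 3.3: (-6.809,-10.947) -> (-9.102,-8.573) [heading=134, draw]
  -- iteration 5/6 --
  LT 11: heading 134 -> 145
  LT 180: heading 145 -> 325
  FD 3.3: (-9.102,-8.573) -> (-6.398,-10.466) [heading=325, draw]
  -- iteration 6/6 --
  LT 11: heading 325 -> 336
  LT 180: heading 336 -> 156
  FD 3.3: (-6.398,-10.466) -> (-9.413,-9.124) [heading=156, draw]
]
FD 10.6: (-9.413,-9.124) -> (-19.097,-4.813) [heading=156, draw]
RT 90: heading 156 -> 66
Final: pos=(-19.097,-4.813), heading=66, 7 segment(s) drawn
Segments drawn: 7

Answer: 7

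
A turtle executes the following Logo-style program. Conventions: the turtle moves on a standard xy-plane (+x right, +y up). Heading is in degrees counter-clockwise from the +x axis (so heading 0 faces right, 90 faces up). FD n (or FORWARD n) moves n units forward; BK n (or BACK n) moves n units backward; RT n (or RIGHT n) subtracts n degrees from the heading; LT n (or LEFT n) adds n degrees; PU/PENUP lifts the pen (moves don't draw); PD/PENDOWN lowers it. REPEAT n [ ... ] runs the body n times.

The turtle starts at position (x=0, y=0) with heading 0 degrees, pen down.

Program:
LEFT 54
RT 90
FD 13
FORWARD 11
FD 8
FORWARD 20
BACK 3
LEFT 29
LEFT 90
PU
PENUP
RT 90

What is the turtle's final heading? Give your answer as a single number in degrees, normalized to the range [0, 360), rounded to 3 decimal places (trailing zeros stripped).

Executing turtle program step by step:
Start: pos=(0,0), heading=0, pen down
LT 54: heading 0 -> 54
RT 90: heading 54 -> 324
FD 13: (0,0) -> (10.517,-7.641) [heading=324, draw]
FD 11: (10.517,-7.641) -> (19.416,-14.107) [heading=324, draw]
FD 8: (19.416,-14.107) -> (25.889,-18.809) [heading=324, draw]
FD 20: (25.889,-18.809) -> (42.069,-30.565) [heading=324, draw]
BK 3: (42.069,-30.565) -> (39.642,-28.801) [heading=324, draw]
LT 29: heading 324 -> 353
LT 90: heading 353 -> 83
PU: pen up
PU: pen up
RT 90: heading 83 -> 353
Final: pos=(39.642,-28.801), heading=353, 5 segment(s) drawn

Answer: 353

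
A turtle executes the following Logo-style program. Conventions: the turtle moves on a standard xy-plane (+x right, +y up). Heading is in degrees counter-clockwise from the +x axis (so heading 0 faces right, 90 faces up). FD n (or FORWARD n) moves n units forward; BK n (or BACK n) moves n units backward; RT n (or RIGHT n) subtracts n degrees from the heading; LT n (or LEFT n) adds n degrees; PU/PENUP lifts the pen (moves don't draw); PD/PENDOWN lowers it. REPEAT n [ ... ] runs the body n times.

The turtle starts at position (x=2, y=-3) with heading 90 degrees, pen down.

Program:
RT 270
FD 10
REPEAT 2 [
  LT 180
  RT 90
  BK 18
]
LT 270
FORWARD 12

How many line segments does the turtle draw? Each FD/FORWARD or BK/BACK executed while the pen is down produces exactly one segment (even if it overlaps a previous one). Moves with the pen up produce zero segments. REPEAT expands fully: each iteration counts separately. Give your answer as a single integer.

Answer: 4

Derivation:
Executing turtle program step by step:
Start: pos=(2,-3), heading=90, pen down
RT 270: heading 90 -> 180
FD 10: (2,-3) -> (-8,-3) [heading=180, draw]
REPEAT 2 [
  -- iteration 1/2 --
  LT 180: heading 180 -> 0
  RT 90: heading 0 -> 270
  BK 18: (-8,-3) -> (-8,15) [heading=270, draw]
  -- iteration 2/2 --
  LT 180: heading 270 -> 90
  RT 90: heading 90 -> 0
  BK 18: (-8,15) -> (-26,15) [heading=0, draw]
]
LT 270: heading 0 -> 270
FD 12: (-26,15) -> (-26,3) [heading=270, draw]
Final: pos=(-26,3), heading=270, 4 segment(s) drawn
Segments drawn: 4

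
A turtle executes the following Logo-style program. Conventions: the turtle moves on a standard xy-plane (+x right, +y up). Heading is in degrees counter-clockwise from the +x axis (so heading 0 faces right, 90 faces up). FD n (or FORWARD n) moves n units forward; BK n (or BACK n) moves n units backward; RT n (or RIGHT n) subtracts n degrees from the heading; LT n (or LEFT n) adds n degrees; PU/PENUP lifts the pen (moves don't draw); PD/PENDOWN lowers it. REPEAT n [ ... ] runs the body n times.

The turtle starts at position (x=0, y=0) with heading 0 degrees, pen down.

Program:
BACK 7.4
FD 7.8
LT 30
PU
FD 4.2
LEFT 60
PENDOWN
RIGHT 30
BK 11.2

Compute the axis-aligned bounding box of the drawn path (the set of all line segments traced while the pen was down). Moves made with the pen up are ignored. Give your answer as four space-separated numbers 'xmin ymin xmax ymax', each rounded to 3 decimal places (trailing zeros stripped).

Executing turtle program step by step:
Start: pos=(0,0), heading=0, pen down
BK 7.4: (0,0) -> (-7.4,0) [heading=0, draw]
FD 7.8: (-7.4,0) -> (0.4,0) [heading=0, draw]
LT 30: heading 0 -> 30
PU: pen up
FD 4.2: (0.4,0) -> (4.037,2.1) [heading=30, move]
LT 60: heading 30 -> 90
PD: pen down
RT 30: heading 90 -> 60
BK 11.2: (4.037,2.1) -> (-1.563,-7.599) [heading=60, draw]
Final: pos=(-1.563,-7.599), heading=60, 3 segment(s) drawn

Segment endpoints: x in {-7.4, -1.563, 0, 0.4, 4.037}, y in {-7.599, 0, 2.1}
xmin=-7.4, ymin=-7.599, xmax=4.037, ymax=2.1

Answer: -7.4 -7.599 4.037 2.1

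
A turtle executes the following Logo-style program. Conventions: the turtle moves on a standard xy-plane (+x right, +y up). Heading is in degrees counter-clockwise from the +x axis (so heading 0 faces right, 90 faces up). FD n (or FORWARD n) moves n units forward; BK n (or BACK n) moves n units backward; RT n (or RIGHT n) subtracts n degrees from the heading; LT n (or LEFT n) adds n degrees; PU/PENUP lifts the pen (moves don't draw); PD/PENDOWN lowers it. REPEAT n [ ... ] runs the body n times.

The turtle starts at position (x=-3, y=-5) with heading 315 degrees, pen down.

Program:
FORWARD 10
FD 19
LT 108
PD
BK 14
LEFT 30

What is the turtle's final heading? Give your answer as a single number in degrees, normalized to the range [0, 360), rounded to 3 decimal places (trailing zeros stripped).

Answer: 93

Derivation:
Executing turtle program step by step:
Start: pos=(-3,-5), heading=315, pen down
FD 10: (-3,-5) -> (4.071,-12.071) [heading=315, draw]
FD 19: (4.071,-12.071) -> (17.506,-25.506) [heading=315, draw]
LT 108: heading 315 -> 63
PD: pen down
BK 14: (17.506,-25.506) -> (11.15,-37.98) [heading=63, draw]
LT 30: heading 63 -> 93
Final: pos=(11.15,-37.98), heading=93, 3 segment(s) drawn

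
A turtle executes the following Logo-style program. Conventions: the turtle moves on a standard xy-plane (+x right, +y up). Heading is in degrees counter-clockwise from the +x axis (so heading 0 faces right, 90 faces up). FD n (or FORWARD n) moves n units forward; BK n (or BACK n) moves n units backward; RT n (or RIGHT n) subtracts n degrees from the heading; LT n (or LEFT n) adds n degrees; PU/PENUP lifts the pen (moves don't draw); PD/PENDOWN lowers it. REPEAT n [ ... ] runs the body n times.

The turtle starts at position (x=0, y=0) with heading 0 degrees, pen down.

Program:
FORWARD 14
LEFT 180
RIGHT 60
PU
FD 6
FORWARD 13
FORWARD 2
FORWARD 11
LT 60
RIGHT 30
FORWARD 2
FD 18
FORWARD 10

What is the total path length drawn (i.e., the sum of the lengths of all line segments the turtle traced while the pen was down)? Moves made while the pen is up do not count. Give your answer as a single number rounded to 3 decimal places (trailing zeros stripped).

Executing turtle program step by step:
Start: pos=(0,0), heading=0, pen down
FD 14: (0,0) -> (14,0) [heading=0, draw]
LT 180: heading 0 -> 180
RT 60: heading 180 -> 120
PU: pen up
FD 6: (14,0) -> (11,5.196) [heading=120, move]
FD 13: (11,5.196) -> (4.5,16.454) [heading=120, move]
FD 2: (4.5,16.454) -> (3.5,18.187) [heading=120, move]
FD 11: (3.5,18.187) -> (-2,27.713) [heading=120, move]
LT 60: heading 120 -> 180
RT 30: heading 180 -> 150
FD 2: (-2,27.713) -> (-3.732,28.713) [heading=150, move]
FD 18: (-3.732,28.713) -> (-19.321,37.713) [heading=150, move]
FD 10: (-19.321,37.713) -> (-27.981,42.713) [heading=150, move]
Final: pos=(-27.981,42.713), heading=150, 1 segment(s) drawn

Segment lengths:
  seg 1: (0,0) -> (14,0), length = 14
Total = 14

Answer: 14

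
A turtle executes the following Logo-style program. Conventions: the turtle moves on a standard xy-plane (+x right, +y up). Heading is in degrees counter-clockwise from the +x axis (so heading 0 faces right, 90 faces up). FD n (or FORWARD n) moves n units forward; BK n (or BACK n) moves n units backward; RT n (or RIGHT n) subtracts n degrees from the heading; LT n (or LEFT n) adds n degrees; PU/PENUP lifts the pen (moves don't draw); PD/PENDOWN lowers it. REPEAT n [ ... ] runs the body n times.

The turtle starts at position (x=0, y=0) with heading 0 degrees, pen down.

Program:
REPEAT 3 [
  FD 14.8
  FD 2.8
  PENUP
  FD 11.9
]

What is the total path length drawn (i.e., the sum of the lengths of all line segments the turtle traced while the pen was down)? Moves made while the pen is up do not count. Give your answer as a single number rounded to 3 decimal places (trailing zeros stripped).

Executing turtle program step by step:
Start: pos=(0,0), heading=0, pen down
REPEAT 3 [
  -- iteration 1/3 --
  FD 14.8: (0,0) -> (14.8,0) [heading=0, draw]
  FD 2.8: (14.8,0) -> (17.6,0) [heading=0, draw]
  PU: pen up
  FD 11.9: (17.6,0) -> (29.5,0) [heading=0, move]
  -- iteration 2/3 --
  FD 14.8: (29.5,0) -> (44.3,0) [heading=0, move]
  FD 2.8: (44.3,0) -> (47.1,0) [heading=0, move]
  PU: pen up
  FD 11.9: (47.1,0) -> (59,0) [heading=0, move]
  -- iteration 3/3 --
  FD 14.8: (59,0) -> (73.8,0) [heading=0, move]
  FD 2.8: (73.8,0) -> (76.6,0) [heading=0, move]
  PU: pen up
  FD 11.9: (76.6,0) -> (88.5,0) [heading=0, move]
]
Final: pos=(88.5,0), heading=0, 2 segment(s) drawn

Segment lengths:
  seg 1: (0,0) -> (14.8,0), length = 14.8
  seg 2: (14.8,0) -> (17.6,0), length = 2.8
Total = 17.6

Answer: 17.6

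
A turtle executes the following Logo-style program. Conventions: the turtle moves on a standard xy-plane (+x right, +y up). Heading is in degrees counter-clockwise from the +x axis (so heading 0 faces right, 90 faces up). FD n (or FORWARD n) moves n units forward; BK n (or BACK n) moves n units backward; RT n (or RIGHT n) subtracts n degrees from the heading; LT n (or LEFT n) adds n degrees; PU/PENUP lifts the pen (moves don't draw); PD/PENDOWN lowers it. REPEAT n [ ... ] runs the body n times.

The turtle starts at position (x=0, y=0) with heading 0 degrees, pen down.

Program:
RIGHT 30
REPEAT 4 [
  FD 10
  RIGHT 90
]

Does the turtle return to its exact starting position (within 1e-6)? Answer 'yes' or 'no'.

Answer: yes

Derivation:
Executing turtle program step by step:
Start: pos=(0,0), heading=0, pen down
RT 30: heading 0 -> 330
REPEAT 4 [
  -- iteration 1/4 --
  FD 10: (0,0) -> (8.66,-5) [heading=330, draw]
  RT 90: heading 330 -> 240
  -- iteration 2/4 --
  FD 10: (8.66,-5) -> (3.66,-13.66) [heading=240, draw]
  RT 90: heading 240 -> 150
  -- iteration 3/4 --
  FD 10: (3.66,-13.66) -> (-5,-8.66) [heading=150, draw]
  RT 90: heading 150 -> 60
  -- iteration 4/4 --
  FD 10: (-5,-8.66) -> (0,0) [heading=60, draw]
  RT 90: heading 60 -> 330
]
Final: pos=(0,0), heading=330, 4 segment(s) drawn

Start position: (0, 0)
Final position: (0, 0)
Distance = 0; < 1e-6 -> CLOSED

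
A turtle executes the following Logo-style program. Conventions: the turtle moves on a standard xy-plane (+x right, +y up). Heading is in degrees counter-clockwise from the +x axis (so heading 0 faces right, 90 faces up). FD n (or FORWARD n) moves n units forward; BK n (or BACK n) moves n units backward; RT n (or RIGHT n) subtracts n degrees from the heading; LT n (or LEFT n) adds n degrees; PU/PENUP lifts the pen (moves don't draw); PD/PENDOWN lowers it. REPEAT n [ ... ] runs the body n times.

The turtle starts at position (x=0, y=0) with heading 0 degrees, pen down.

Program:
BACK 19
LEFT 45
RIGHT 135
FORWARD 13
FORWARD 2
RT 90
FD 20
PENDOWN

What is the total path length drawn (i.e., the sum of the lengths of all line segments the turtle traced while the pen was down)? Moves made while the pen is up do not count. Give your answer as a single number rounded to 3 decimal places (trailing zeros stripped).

Executing turtle program step by step:
Start: pos=(0,0), heading=0, pen down
BK 19: (0,0) -> (-19,0) [heading=0, draw]
LT 45: heading 0 -> 45
RT 135: heading 45 -> 270
FD 13: (-19,0) -> (-19,-13) [heading=270, draw]
FD 2: (-19,-13) -> (-19,-15) [heading=270, draw]
RT 90: heading 270 -> 180
FD 20: (-19,-15) -> (-39,-15) [heading=180, draw]
PD: pen down
Final: pos=(-39,-15), heading=180, 4 segment(s) drawn

Segment lengths:
  seg 1: (0,0) -> (-19,0), length = 19
  seg 2: (-19,0) -> (-19,-13), length = 13
  seg 3: (-19,-13) -> (-19,-15), length = 2
  seg 4: (-19,-15) -> (-39,-15), length = 20
Total = 54

Answer: 54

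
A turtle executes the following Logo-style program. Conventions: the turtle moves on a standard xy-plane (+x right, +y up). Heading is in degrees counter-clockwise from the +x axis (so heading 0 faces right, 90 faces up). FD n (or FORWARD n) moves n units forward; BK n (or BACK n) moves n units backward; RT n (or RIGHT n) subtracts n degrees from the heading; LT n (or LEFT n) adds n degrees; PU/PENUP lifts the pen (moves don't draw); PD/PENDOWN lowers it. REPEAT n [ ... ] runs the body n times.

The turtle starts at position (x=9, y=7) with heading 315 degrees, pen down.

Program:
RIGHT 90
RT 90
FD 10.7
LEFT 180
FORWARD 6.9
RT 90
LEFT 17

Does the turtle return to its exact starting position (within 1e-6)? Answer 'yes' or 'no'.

Answer: no

Derivation:
Executing turtle program step by step:
Start: pos=(9,7), heading=315, pen down
RT 90: heading 315 -> 225
RT 90: heading 225 -> 135
FD 10.7: (9,7) -> (1.434,14.566) [heading=135, draw]
LT 180: heading 135 -> 315
FD 6.9: (1.434,14.566) -> (6.313,9.687) [heading=315, draw]
RT 90: heading 315 -> 225
LT 17: heading 225 -> 242
Final: pos=(6.313,9.687), heading=242, 2 segment(s) drawn

Start position: (9, 7)
Final position: (6.313, 9.687)
Distance = 3.8; >= 1e-6 -> NOT closed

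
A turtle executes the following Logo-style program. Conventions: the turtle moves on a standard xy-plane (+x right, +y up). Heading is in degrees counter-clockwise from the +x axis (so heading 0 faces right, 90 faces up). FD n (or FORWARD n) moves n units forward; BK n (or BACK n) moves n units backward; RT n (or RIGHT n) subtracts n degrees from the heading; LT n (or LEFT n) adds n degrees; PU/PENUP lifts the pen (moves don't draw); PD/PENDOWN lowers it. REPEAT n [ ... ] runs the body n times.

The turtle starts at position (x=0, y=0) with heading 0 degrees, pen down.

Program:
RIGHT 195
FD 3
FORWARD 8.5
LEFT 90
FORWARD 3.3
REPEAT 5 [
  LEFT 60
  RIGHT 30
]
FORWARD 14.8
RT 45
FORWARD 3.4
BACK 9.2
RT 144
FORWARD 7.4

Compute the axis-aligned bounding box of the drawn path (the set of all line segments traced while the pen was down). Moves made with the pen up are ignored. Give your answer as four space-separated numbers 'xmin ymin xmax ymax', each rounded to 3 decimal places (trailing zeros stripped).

Executing turtle program step by step:
Start: pos=(0,0), heading=0, pen down
RT 195: heading 0 -> 165
FD 3: (0,0) -> (-2.898,0.776) [heading=165, draw]
FD 8.5: (-2.898,0.776) -> (-11.108,2.976) [heading=165, draw]
LT 90: heading 165 -> 255
FD 3.3: (-11.108,2.976) -> (-11.962,-0.211) [heading=255, draw]
REPEAT 5 [
  -- iteration 1/5 --
  LT 60: heading 255 -> 315
  RT 30: heading 315 -> 285
  -- iteration 2/5 --
  LT 60: heading 285 -> 345
  RT 30: heading 345 -> 315
  -- iteration 3/5 --
  LT 60: heading 315 -> 15
  RT 30: heading 15 -> 345
  -- iteration 4/5 --
  LT 60: heading 345 -> 45
  RT 30: heading 45 -> 15
  -- iteration 5/5 --
  LT 60: heading 15 -> 75
  RT 30: heading 75 -> 45
]
FD 14.8: (-11.962,-0.211) -> (-1.497,10.254) [heading=45, draw]
RT 45: heading 45 -> 0
FD 3.4: (-1.497,10.254) -> (1.903,10.254) [heading=0, draw]
BK 9.2: (1.903,10.254) -> (-7.297,10.254) [heading=0, draw]
RT 144: heading 0 -> 216
FD 7.4: (-7.297,10.254) -> (-13.284,5.904) [heading=216, draw]
Final: pos=(-13.284,5.904), heading=216, 7 segment(s) drawn

Segment endpoints: x in {-13.284, -11.962, -11.108, -7.297, -2.898, -1.497, 0, 1.903}, y in {-0.211, 0, 0.776, 2.976, 5.904, 10.254}
xmin=-13.284, ymin=-0.211, xmax=1.903, ymax=10.254

Answer: -13.284 -0.211 1.903 10.254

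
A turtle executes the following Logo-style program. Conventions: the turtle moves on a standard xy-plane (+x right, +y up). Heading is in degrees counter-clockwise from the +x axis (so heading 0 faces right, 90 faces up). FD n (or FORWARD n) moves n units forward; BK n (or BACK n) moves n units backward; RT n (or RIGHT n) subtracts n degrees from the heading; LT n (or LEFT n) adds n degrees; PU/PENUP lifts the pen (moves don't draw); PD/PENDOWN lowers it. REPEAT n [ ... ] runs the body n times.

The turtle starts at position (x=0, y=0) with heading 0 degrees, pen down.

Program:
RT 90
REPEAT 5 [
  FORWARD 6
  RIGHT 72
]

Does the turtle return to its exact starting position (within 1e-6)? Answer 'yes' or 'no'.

Executing turtle program step by step:
Start: pos=(0,0), heading=0, pen down
RT 90: heading 0 -> 270
REPEAT 5 [
  -- iteration 1/5 --
  FD 6: (0,0) -> (0,-6) [heading=270, draw]
  RT 72: heading 270 -> 198
  -- iteration 2/5 --
  FD 6: (0,-6) -> (-5.706,-7.854) [heading=198, draw]
  RT 72: heading 198 -> 126
  -- iteration 3/5 --
  FD 6: (-5.706,-7.854) -> (-9.233,-3) [heading=126, draw]
  RT 72: heading 126 -> 54
  -- iteration 4/5 --
  FD 6: (-9.233,-3) -> (-5.706,1.854) [heading=54, draw]
  RT 72: heading 54 -> 342
  -- iteration 5/5 --
  FD 6: (-5.706,1.854) -> (0,0) [heading=342, draw]
  RT 72: heading 342 -> 270
]
Final: pos=(0,0), heading=270, 5 segment(s) drawn

Start position: (0, 0)
Final position: (0, 0)
Distance = 0; < 1e-6 -> CLOSED

Answer: yes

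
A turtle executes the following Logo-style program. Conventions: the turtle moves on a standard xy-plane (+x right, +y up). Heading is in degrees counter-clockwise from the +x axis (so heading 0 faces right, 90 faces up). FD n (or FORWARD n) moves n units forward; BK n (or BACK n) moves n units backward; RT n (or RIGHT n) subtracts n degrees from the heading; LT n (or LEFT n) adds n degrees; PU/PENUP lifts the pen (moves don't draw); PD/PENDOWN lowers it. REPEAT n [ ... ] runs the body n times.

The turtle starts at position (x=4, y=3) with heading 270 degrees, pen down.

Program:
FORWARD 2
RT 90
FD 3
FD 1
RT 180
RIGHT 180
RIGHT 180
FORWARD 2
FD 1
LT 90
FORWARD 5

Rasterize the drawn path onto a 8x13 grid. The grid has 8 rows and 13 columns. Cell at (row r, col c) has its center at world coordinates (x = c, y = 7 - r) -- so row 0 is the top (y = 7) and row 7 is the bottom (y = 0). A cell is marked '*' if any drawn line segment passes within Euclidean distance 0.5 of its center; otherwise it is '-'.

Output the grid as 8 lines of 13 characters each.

Answer: -------------
---*---------
---*---------
---*---------
---**--------
---**--------
*****--------
-------------

Derivation:
Segment 0: (4,3) -> (4,1)
Segment 1: (4,1) -> (1,1)
Segment 2: (1,1) -> (-0,1)
Segment 3: (-0,1) -> (2,1)
Segment 4: (2,1) -> (3,1)
Segment 5: (3,1) -> (3,6)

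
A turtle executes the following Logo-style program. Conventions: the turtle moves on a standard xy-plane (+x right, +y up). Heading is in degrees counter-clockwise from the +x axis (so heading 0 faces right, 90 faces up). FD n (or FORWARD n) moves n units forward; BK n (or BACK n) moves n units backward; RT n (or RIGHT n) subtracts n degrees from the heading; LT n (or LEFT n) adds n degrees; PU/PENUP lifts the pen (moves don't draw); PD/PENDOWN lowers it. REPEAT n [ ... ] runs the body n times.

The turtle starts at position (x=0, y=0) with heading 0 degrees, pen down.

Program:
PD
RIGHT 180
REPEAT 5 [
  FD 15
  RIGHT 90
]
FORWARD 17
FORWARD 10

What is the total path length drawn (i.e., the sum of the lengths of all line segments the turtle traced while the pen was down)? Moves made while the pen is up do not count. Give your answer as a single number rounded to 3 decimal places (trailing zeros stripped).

Executing turtle program step by step:
Start: pos=(0,0), heading=0, pen down
PD: pen down
RT 180: heading 0 -> 180
REPEAT 5 [
  -- iteration 1/5 --
  FD 15: (0,0) -> (-15,0) [heading=180, draw]
  RT 90: heading 180 -> 90
  -- iteration 2/5 --
  FD 15: (-15,0) -> (-15,15) [heading=90, draw]
  RT 90: heading 90 -> 0
  -- iteration 3/5 --
  FD 15: (-15,15) -> (0,15) [heading=0, draw]
  RT 90: heading 0 -> 270
  -- iteration 4/5 --
  FD 15: (0,15) -> (0,0) [heading=270, draw]
  RT 90: heading 270 -> 180
  -- iteration 5/5 --
  FD 15: (0,0) -> (-15,0) [heading=180, draw]
  RT 90: heading 180 -> 90
]
FD 17: (-15,0) -> (-15,17) [heading=90, draw]
FD 10: (-15,17) -> (-15,27) [heading=90, draw]
Final: pos=(-15,27), heading=90, 7 segment(s) drawn

Segment lengths:
  seg 1: (0,0) -> (-15,0), length = 15
  seg 2: (-15,0) -> (-15,15), length = 15
  seg 3: (-15,15) -> (0,15), length = 15
  seg 4: (0,15) -> (0,0), length = 15
  seg 5: (0,0) -> (-15,0), length = 15
  seg 6: (-15,0) -> (-15,17), length = 17
  seg 7: (-15,17) -> (-15,27), length = 10
Total = 102

Answer: 102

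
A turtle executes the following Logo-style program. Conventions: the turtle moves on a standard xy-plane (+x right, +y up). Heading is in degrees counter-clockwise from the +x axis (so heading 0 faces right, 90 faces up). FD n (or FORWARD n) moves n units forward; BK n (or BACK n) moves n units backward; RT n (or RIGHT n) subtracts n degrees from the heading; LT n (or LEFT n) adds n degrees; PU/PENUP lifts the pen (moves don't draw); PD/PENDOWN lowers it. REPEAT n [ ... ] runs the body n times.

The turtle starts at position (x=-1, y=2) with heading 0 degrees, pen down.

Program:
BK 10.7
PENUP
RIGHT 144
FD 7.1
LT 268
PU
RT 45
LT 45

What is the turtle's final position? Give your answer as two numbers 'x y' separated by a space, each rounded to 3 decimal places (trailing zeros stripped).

Answer: -17.444 -2.173

Derivation:
Executing turtle program step by step:
Start: pos=(-1,2), heading=0, pen down
BK 10.7: (-1,2) -> (-11.7,2) [heading=0, draw]
PU: pen up
RT 144: heading 0 -> 216
FD 7.1: (-11.7,2) -> (-17.444,-2.173) [heading=216, move]
LT 268: heading 216 -> 124
PU: pen up
RT 45: heading 124 -> 79
LT 45: heading 79 -> 124
Final: pos=(-17.444,-2.173), heading=124, 1 segment(s) drawn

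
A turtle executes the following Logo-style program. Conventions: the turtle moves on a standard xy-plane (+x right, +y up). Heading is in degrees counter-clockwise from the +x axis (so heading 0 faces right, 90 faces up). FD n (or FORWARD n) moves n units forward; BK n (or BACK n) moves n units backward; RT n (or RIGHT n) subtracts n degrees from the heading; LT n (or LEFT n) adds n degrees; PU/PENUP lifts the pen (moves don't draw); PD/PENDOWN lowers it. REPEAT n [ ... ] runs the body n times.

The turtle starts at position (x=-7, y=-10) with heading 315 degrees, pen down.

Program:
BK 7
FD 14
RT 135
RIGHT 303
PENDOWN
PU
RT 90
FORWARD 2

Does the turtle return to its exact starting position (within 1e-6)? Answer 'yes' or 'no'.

Executing turtle program step by step:
Start: pos=(-7,-10), heading=315, pen down
BK 7: (-7,-10) -> (-11.95,-5.05) [heading=315, draw]
FD 14: (-11.95,-5.05) -> (-2.05,-14.95) [heading=315, draw]
RT 135: heading 315 -> 180
RT 303: heading 180 -> 237
PD: pen down
PU: pen up
RT 90: heading 237 -> 147
FD 2: (-2.05,-14.95) -> (-3.728,-13.86) [heading=147, move]
Final: pos=(-3.728,-13.86), heading=147, 2 segment(s) drawn

Start position: (-7, -10)
Final position: (-3.728, -13.86)
Distance = 5.061; >= 1e-6 -> NOT closed

Answer: no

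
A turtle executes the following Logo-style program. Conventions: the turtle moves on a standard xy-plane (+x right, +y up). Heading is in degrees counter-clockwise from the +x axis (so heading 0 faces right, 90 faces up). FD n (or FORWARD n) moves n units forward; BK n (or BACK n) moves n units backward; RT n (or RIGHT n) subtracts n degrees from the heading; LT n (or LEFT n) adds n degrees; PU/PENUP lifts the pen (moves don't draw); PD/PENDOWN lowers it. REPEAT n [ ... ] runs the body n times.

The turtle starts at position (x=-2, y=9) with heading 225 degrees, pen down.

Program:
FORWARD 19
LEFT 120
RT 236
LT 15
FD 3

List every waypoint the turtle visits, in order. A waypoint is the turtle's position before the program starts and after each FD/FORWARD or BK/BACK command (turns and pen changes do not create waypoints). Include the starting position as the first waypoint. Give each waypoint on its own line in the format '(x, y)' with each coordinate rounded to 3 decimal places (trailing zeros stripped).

Answer: (-2, 9)
(-15.435, -4.435)
(-17.113, -1.948)

Derivation:
Executing turtle program step by step:
Start: pos=(-2,9), heading=225, pen down
FD 19: (-2,9) -> (-15.435,-4.435) [heading=225, draw]
LT 120: heading 225 -> 345
RT 236: heading 345 -> 109
LT 15: heading 109 -> 124
FD 3: (-15.435,-4.435) -> (-17.113,-1.948) [heading=124, draw]
Final: pos=(-17.113,-1.948), heading=124, 2 segment(s) drawn
Waypoints (3 total):
(-2, 9)
(-15.435, -4.435)
(-17.113, -1.948)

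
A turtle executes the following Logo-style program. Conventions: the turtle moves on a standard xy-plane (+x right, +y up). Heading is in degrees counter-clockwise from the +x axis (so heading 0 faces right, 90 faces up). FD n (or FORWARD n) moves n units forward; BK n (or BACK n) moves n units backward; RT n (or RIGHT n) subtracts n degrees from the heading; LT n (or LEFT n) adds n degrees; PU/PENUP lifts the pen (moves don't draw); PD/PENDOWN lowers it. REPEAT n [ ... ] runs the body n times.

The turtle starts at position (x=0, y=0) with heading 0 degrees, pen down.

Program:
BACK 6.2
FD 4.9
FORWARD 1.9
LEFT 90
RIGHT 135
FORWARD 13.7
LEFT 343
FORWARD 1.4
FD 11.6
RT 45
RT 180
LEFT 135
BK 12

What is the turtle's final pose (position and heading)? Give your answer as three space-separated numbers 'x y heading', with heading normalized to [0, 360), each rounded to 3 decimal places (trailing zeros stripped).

Answer: 26.986 -15.532 208

Derivation:
Executing turtle program step by step:
Start: pos=(0,0), heading=0, pen down
BK 6.2: (0,0) -> (-6.2,0) [heading=0, draw]
FD 4.9: (-6.2,0) -> (-1.3,0) [heading=0, draw]
FD 1.9: (-1.3,0) -> (0.6,0) [heading=0, draw]
LT 90: heading 0 -> 90
RT 135: heading 90 -> 315
FD 13.7: (0.6,0) -> (10.287,-9.687) [heading=315, draw]
LT 343: heading 315 -> 298
FD 1.4: (10.287,-9.687) -> (10.945,-10.923) [heading=298, draw]
FD 11.6: (10.945,-10.923) -> (16.39,-21.166) [heading=298, draw]
RT 45: heading 298 -> 253
RT 180: heading 253 -> 73
LT 135: heading 73 -> 208
BK 12: (16.39,-21.166) -> (26.986,-15.532) [heading=208, draw]
Final: pos=(26.986,-15.532), heading=208, 7 segment(s) drawn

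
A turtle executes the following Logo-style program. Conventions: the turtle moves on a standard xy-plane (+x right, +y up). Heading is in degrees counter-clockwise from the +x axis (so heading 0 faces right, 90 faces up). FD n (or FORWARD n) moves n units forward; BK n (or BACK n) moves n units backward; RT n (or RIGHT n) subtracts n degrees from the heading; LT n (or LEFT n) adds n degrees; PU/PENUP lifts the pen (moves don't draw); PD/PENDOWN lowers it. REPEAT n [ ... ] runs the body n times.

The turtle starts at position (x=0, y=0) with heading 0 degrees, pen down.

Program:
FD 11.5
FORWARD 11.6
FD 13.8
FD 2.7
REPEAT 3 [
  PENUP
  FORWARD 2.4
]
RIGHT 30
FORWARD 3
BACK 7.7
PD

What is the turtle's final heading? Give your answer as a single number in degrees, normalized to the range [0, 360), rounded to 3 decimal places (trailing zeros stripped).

Executing turtle program step by step:
Start: pos=(0,0), heading=0, pen down
FD 11.5: (0,0) -> (11.5,0) [heading=0, draw]
FD 11.6: (11.5,0) -> (23.1,0) [heading=0, draw]
FD 13.8: (23.1,0) -> (36.9,0) [heading=0, draw]
FD 2.7: (36.9,0) -> (39.6,0) [heading=0, draw]
REPEAT 3 [
  -- iteration 1/3 --
  PU: pen up
  FD 2.4: (39.6,0) -> (42,0) [heading=0, move]
  -- iteration 2/3 --
  PU: pen up
  FD 2.4: (42,0) -> (44.4,0) [heading=0, move]
  -- iteration 3/3 --
  PU: pen up
  FD 2.4: (44.4,0) -> (46.8,0) [heading=0, move]
]
RT 30: heading 0 -> 330
FD 3: (46.8,0) -> (49.398,-1.5) [heading=330, move]
BK 7.7: (49.398,-1.5) -> (42.73,2.35) [heading=330, move]
PD: pen down
Final: pos=(42.73,2.35), heading=330, 4 segment(s) drawn

Answer: 330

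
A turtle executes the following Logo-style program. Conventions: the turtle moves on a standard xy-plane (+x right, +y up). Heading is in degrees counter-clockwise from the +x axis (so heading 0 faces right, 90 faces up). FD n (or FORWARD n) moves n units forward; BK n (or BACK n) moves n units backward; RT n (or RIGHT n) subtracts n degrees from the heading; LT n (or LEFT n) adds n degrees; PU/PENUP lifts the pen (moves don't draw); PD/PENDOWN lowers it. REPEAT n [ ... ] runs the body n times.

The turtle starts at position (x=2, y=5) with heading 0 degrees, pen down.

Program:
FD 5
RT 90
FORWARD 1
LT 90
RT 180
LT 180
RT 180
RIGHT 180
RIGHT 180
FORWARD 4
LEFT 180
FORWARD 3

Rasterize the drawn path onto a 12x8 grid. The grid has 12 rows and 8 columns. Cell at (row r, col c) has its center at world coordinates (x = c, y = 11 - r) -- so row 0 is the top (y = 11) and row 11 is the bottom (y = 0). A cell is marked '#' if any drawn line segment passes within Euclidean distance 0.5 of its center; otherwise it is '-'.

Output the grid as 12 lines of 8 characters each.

Segment 0: (2,5) -> (7,5)
Segment 1: (7,5) -> (7,4)
Segment 2: (7,4) -> (3,4)
Segment 3: (3,4) -> (6,4)

Answer: --------
--------
--------
--------
--------
--------
--######
---#####
--------
--------
--------
--------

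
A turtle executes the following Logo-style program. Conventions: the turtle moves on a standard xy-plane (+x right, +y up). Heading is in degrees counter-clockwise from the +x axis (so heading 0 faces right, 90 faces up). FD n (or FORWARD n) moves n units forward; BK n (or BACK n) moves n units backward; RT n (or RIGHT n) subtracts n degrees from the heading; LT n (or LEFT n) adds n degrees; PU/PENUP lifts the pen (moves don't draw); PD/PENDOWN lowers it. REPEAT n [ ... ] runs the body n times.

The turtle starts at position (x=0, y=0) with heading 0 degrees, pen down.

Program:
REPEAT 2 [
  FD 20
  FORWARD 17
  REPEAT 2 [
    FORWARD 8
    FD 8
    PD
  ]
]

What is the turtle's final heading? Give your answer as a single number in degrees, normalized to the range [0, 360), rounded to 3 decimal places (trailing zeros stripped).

Answer: 0

Derivation:
Executing turtle program step by step:
Start: pos=(0,0), heading=0, pen down
REPEAT 2 [
  -- iteration 1/2 --
  FD 20: (0,0) -> (20,0) [heading=0, draw]
  FD 17: (20,0) -> (37,0) [heading=0, draw]
  REPEAT 2 [
    -- iteration 1/2 --
    FD 8: (37,0) -> (45,0) [heading=0, draw]
    FD 8: (45,0) -> (53,0) [heading=0, draw]
    PD: pen down
    -- iteration 2/2 --
    FD 8: (53,0) -> (61,0) [heading=0, draw]
    FD 8: (61,0) -> (69,0) [heading=0, draw]
    PD: pen down
  ]
  -- iteration 2/2 --
  FD 20: (69,0) -> (89,0) [heading=0, draw]
  FD 17: (89,0) -> (106,0) [heading=0, draw]
  REPEAT 2 [
    -- iteration 1/2 --
    FD 8: (106,0) -> (114,0) [heading=0, draw]
    FD 8: (114,0) -> (122,0) [heading=0, draw]
    PD: pen down
    -- iteration 2/2 --
    FD 8: (122,0) -> (130,0) [heading=0, draw]
    FD 8: (130,0) -> (138,0) [heading=0, draw]
    PD: pen down
  ]
]
Final: pos=(138,0), heading=0, 12 segment(s) drawn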